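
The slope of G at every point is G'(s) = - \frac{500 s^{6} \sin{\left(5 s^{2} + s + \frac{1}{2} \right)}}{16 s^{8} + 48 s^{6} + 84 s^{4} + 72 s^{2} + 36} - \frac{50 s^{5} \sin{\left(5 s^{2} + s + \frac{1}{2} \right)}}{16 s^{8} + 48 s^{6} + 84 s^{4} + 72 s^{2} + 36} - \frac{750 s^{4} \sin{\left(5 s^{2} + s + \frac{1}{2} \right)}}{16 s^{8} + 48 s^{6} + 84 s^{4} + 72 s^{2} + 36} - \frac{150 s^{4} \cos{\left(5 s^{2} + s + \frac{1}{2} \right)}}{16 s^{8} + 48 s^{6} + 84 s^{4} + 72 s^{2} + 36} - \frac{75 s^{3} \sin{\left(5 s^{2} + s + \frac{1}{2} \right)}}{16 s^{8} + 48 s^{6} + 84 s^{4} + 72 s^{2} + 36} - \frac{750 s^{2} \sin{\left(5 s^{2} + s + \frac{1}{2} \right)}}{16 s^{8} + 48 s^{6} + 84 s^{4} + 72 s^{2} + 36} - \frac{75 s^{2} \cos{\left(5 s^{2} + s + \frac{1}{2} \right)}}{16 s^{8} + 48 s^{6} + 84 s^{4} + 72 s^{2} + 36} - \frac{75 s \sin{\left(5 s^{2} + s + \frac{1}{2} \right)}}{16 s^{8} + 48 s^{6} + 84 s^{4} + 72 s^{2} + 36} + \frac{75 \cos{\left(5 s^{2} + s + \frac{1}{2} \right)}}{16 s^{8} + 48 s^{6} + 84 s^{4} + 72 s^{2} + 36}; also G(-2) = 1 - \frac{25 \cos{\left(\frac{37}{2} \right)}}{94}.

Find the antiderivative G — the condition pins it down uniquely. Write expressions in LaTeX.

The integrand splits into summands that can be handled one at a time.
A general antiderivative is \frac{25 s \cos{\left(5 s^{2} + s + \frac{1}{2} \right)}}{8 \left(s^{4} + \frac{3 s^{2}}{2} + \frac{3}{2}\right)} + C.
The condition gives C = 1 - \frac{25 \cos{\left(\frac{37}{2} \right)}}{94} - (- \frac{25 \cos{\left(\frac{37}{2} \right)}}{94}) = 1.
So G(s) = \frac{25 s \cos{\left(5 s^{2} + s + \frac{1}{2} \right)}}{8 s^{4} + 12 s^{2} + 12} + 1.
Check: d/ds[\frac{25 s \cos{\left(5 s^{2} + s + \frac{1}{2} \right)}}{8 s^{4} + 12 s^{2} + 12} + 1] = \frac{- 500 s^{6} \sin{\left(5 s^{2} + s + \frac{1}{2} \right)} - 50 s^{5} \sin{\left(5 s^{2} + s + \frac{1}{2} \right)} - 750 s^{4} \sin{\left(5 s^{2} + s + \frac{1}{2} \right)} - 150 s^{4} \cos{\left(5 s^{2} + s + \frac{1}{2} \right)} - 75 s^{3} \sin{\left(5 s^{2} + s + \frac{1}{2} \right)} - 750 s^{2} \sin{\left(5 s^{2} + s + \frac{1}{2} \right)} - 75 s^{2} \cos{\left(5 s^{2} + s + \frac{1}{2} \right)} - 75 s \sin{\left(5 s^{2} + s + \frac{1}{2} \right)} + 75 \cos{\left(5 s^{2} + s + \frac{1}{2} \right)}}{16 s^{8} + 48 s^{6} + 84 s^{4} + 72 s^{2} + 36}, which equals G'(s).

G(s) = \frac{25 s \cos{\left(5 s^{2} + s + \frac{1}{2} \right)}}{8 s^{4} + 12 s^{2} + 12} + 1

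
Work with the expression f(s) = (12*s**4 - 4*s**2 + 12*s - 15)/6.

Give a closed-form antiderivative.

An antiderivative is F(s) = 2*s**5/5 - 2*s**3/9 + s**2 - 5*s/2.

For F(s) to be correct the identity F'(s) - f(s) = 0 must hold.
Check: d/ds[2*s**5/5 - 2*s**3/9 + s**2 - 5*s/2] = 2*s**4 - 2*s**2/3 + 2*s - 5/2, which equals f(s).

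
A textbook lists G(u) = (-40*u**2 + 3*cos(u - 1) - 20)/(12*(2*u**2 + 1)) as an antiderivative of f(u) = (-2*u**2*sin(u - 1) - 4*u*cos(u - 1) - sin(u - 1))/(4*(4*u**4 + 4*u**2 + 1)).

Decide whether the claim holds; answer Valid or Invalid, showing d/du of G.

Valid. The derivative of G reproduces f.

d/du[G] = (-2*u**2*sin(u - 1) - 4*u*cos(u - 1) - sin(u - 1))/(16*u**4 + 16*u**2 + 4)
This equals f(u) exactly, so the claim holds.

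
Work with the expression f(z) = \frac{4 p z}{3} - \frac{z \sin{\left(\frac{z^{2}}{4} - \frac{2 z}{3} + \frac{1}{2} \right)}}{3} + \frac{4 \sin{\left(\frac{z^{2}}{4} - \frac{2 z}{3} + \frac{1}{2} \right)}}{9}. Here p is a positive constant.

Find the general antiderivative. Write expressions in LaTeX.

F(z) = \frac{2 \left(p z^{2} + \cos{\left(\frac{z^{2}}{4} - \frac{2 z}{3} + \frac{1}{2} \right)}\right)}{3} + C

Integrate term by term and add the pieces.
Check: d/dz[\frac{2 \left(p z^{2} + \cos{\left(\frac{z^{2}}{4} - \frac{2 z}{3} + \frac{1}{2} \right)}\right)}{3}] = \frac{4 p z}{3} - \frac{z \sin{\left(\frac{z^{2}}{4} - \frac{2 z}{3} + \frac{1}{2} \right)}}{3} + \frac{4 \sin{\left(\frac{z^{2}}{4} - \frac{2 z}{3} + \frac{1}{2} \right)}}{9} = f(z).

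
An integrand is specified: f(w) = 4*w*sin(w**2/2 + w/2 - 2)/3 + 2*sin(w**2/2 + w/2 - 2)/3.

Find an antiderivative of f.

An antiderivative is F(w) = -4*cos(w**2/2 + w/2 - 2)/3.

f matches the chain-rule pattern g'(h)*h' with inner function h(w) = w**2/2 + w/2 - 2; substituting u = h(w) collapses the integral.
Check: d/dw[-4*cos(w**2/2 + w/2 - 2)/3] = 4*w*sin(w**2/2 + w/2 - 2)/3 + 2*sin(w**2/2 + w/2 - 2)/3 = f(w).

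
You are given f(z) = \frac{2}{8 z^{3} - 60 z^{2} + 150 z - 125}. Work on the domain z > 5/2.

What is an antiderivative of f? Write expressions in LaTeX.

A first test for any F(z): its z-derivative must equal f(z) identically.
Check: d/dz[- \frac{1}{2 \left(2 z - 5\right)^{2}}] = \frac{2}{8 z^{3} - 60 z^{2} + 150 z - 125} = f(z).

An antiderivative is F(z) = - \frac{1}{2 \left(2 z - 5\right)^{2}}.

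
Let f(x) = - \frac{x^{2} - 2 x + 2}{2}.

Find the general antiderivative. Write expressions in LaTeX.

F(x) = - \frac{x^{3}}{6} + \frac{x^{2}}{2} - x + C

An antiderivative F(x) passes only if d/dx[F] lands on f(x) exactly.
Check: d/dx[- \frac{x^{3}}{6} + \frac{x^{2}}{2} - x] = - \frac{x^{2}}{2} + x - 1, which equals f(x).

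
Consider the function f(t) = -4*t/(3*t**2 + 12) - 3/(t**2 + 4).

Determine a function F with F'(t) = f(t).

The integrand splits into summands that can be handled one at a time.
Check: d/dt[-(4*log(t**2 + 4) + 9*atan(t/2))/6] = (-4*t - 9)/(3*t**2 + 12), which equals f(t).

An antiderivative is F(t) = -(4*log(t**2 + 4) + 9*atan(t/2))/6.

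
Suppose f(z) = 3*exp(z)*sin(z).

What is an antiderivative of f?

Differentiate the proposed F(z) back; it has to land on f(z) exactly.
Check: d/dz[3*exp(z)*sin(z)/2 - 3*exp(z)*cos(z)/2] = 3*exp(z)*sin(z) = f(z).

An antiderivative is F(z) = 3*exp(z)*sin(z)/2 - 3*exp(z)*cos(z)/2.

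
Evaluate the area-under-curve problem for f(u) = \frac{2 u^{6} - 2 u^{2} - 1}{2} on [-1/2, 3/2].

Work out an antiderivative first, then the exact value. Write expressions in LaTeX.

Any candidate F(u) must reproduce f(u) exactly when differentiated.
F(u) = \frac{u^{7}}{7} - \frac{u^{3}}{3} - \frac{u}{2} is an antiderivative of f.
Check: d/du[\frac{u^{7}}{7} - \frac{u^{3}}{3} - \frac{u}{2}] = u^{6} - u^{2} - \frac{1}{2}, which equals f(u).
F(3/2) = \frac{507}{896}; F(-1/2) = \frac{781}{2688}.
Integral = F(3/2) - F(-1/2) = \frac{185}{672}.

Antiderivative: F(u) = \frac{u^{7}}{7} - \frac{u^{3}}{3} - \frac{u}{2}; value = \frac{185}{672}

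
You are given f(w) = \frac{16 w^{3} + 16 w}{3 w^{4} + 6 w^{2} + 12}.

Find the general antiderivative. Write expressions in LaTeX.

F(w) = \frac{4 \log{\left(\frac{w^{4}}{2} + w^{2} + 2 \right)}}{3} + C

The substitution u = \frac{w^{4}}{2} + w^{2} + 2 works: f is exactly (dF/du)*(du/dw) for that inner function.
Check: d/dw[\frac{4 \log{\left(\frac{w^{4}}{2} + w^{2} + 2 \right)}}{3}] = \frac{16 w^{3} + 16 w}{3 w^{4} + 6 w^{2} + 12} = f(w).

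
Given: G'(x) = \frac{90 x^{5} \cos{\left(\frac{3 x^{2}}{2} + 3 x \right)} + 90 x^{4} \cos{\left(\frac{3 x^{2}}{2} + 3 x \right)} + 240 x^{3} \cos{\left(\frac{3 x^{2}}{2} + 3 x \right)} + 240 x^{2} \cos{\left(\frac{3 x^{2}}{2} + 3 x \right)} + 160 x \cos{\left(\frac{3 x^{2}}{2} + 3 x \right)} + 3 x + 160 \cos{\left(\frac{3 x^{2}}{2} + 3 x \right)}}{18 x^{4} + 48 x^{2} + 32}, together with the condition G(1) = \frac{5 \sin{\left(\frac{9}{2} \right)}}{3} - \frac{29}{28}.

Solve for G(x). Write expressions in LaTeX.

Check a candidate G(x) by differentiating: d/dx[G] must match the given G'(x).
A general antiderivative is \frac{5 \sin{\left(\frac{3 x^{2}}{2} + 3 x \right)}}{3} - \frac{1}{4 \left(3 x^{2} + 4\right)} + C.
The condition gives C = \frac{5 \sin{\left(\frac{9}{2} \right)}}{3} - \frac{29}{28} - (\frac{5 \sin{\left(\frac{9}{2} \right)}}{3} - \frac{1}{28}) = -1.
So G(x) = \frac{5 \sin{\left(\frac{3 x^{2}}{2} + 3 x \right)}}{3} - 1 - \frac{1}{12 x^{2} + 16}.
Check: d/dx[\frac{5 \sin{\left(\frac{3 x^{2}}{2} + 3 x \right)}}{3} - 1 - \frac{1}{12 x^{2} + 16}] = \frac{90 x^{5} \cos{\left(\frac{3 x^{2}}{2} + 3 x \right)} + 90 x^{4} \cos{\left(\frac{3 x^{2}}{2} + 3 x \right)} + 240 x^{3} \cos{\left(\frac{3 x^{2}}{2} + 3 x \right)} + 240 x^{2} \cos{\left(\frac{3 x^{2}}{2} + 3 x \right)} + 160 x \cos{\left(\frac{3 x^{2}}{2} + 3 x \right)} + 3 x + 160 \cos{\left(\frac{3 x^{2}}{2} + 3 x \right)}}{18 x^{4} + 48 x^{2} + 32} = G'(x).

G(x) = \frac{5 \sin{\left(\frac{3 x^{2}}{2} + 3 x \right)}}{3} - 1 - \frac{1}{12 x^{2} + 16}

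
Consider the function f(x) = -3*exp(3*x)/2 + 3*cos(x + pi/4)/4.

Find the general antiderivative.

F(x) = -exp(3*x)/2 + 3*sin(x + pi/4)/4 + C

Integrate term by term and add the pieces.
Check: d/dx[-exp(3*x)/2 + 3*sin(x + pi/4)/4] = -3*exp(3*x)/2 + 3*cos(x + pi/4)/4 = f(x).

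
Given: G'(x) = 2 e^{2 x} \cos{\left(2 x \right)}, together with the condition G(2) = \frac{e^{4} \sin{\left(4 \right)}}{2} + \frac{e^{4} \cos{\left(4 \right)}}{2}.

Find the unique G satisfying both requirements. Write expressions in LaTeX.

A first test for any G(x): its x-derivative must equal the given G'(x).
A general antiderivative is \frac{e^{2 x} \sin{\left(2 x \right)}}{2} + \frac{e^{2 x} \cos{\left(2 x \right)}}{2} + C.
The condition gives C = \frac{e^{4} \sin{\left(4 \right)}}{2} + \frac{e^{4} \cos{\left(4 \right)}}{2} - (\frac{e^{4} \sin{\left(4 \right)}}{2} + \frac{e^{4} \cos{\left(4 \right)}}{2}) = 0.
So G(x) = \frac{\left(\sin{\left(2 x \right)} + \cos{\left(2 x \right)}\right) e^{2 x}}{2}.
Check: d/dx[\frac{\left(\sin{\left(2 x \right)} + \cos{\left(2 x \right)}\right) e^{2 x}}{2}] = 2 e^{2 x} \cos{\left(2 x \right)} = G'(x).

G(x) = \frac{\left(\sin{\left(2 x \right)} + \cos{\left(2 x \right)}\right) e^{2 x}}{2}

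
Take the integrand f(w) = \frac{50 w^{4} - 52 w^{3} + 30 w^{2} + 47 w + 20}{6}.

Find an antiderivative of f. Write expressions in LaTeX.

An antiderivative is F(w) = \frac{20 w^{5} - 26 w^{4} + 20 w^{3} + 47 w^{2} + 40 w + 36}{12}.

Recover f(w) by differentiating a candidate F(w); any mismatch rules it out.
Check: d/dw[\frac{20 w^{5} - 26 w^{4} + 20 w^{3} + 47 w^{2} + 40 w + 36}{12}] = \frac{25 w^{4}}{3} - \frac{26 w^{3}}{3} + 5 w^{2} + \frac{47 w}{6} + \frac{10}{3}, which equals f(w).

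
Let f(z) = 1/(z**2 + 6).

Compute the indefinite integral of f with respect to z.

F(z) = sqrt(6)*atan(sqrt(6)*z/6)/6 + C

For F(z) to be correct the identity F'(z) - f(z) = 0 must hold.
Check: d/dz[sqrt(6)*atan(sqrt(6)*z/6)/6] = 1/(z**2 + 6) = f(z).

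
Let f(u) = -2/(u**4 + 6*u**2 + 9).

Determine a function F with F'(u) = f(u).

Recover f(u) by differentiating a candidate F(u); any mismatch rules it out.
Check: d/du[-(sqrt(3)*u**2*atan(sqrt(3)*u/3) + 3*u + 3*sqrt(3)*atan(sqrt(3)*u/3))/(9*(u**2 + 3))] = -2/(u**4 + 6*u**2 + 9) = f(u).

An antiderivative is F(u) = -(sqrt(3)*u**2*atan(sqrt(3)*u/3) + 3*u + 3*sqrt(3)*atan(sqrt(3)*u/3))/(9*(u**2 + 3)).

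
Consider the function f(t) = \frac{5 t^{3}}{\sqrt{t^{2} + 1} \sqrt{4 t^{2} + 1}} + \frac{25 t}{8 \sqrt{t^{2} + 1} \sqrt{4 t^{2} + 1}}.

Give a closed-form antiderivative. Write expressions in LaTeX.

Recognize the product-rule pattern: f = u'v + uv' with u = \frac{5 \sqrt{t^{2} + 1}}{8}, v = \sqrt{4 t^{2} + 1}, so integration by parts undoes it.
Check: d/dt[\frac{5 \sqrt{t^{2} + 1} \sqrt{4 t^{2} + 1}}{8}] = \frac{40 t^{3} + 25 t}{8 \sqrt{t^{2} + 1} \sqrt{4 t^{2} + 1}}, which equals f(t).

An antiderivative is F(t) = \frac{5 \sqrt{t^{2} + 1} \sqrt{4 t^{2} + 1}}{8}.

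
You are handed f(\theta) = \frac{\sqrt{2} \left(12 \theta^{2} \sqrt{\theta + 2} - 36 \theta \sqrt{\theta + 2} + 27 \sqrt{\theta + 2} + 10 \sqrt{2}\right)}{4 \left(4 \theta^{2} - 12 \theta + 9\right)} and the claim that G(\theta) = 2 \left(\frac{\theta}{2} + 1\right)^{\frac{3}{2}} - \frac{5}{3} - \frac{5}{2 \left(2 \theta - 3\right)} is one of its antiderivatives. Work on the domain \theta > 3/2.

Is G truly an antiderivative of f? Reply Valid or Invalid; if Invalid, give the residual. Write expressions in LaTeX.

d/d\theta[G] = \frac{12 \theta^{2} \sqrt{\theta + 2} - 36 \theta \sqrt{\theta + 2} + 27 \sqrt{\theta + 2} + 10 \sqrt{2}}{8 \sqrt{2} \theta^{2} - 24 \sqrt{2} \theta + 18 \sqrt{2}}
This equals f(\theta) exactly, so the claim holds.

Valid: G'(\theta) = f(\theta).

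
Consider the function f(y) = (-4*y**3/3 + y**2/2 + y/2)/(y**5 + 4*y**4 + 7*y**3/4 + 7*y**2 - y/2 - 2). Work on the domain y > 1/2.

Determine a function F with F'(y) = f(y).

Factor the denominator (3*(y + 4)*(2*y - 1)*(2*y + 1)*(y**2 + 2)) and decompose: f = -2*(41*y + 7)/(243*(y**2 + 2)) - 2/(189*(2*y + 1)) + 10/(243*(2*y - 1)) + 548/(1701*(y + 4)); each piece integrates to a log, atan, or power term.
Check: d/dy[5*log(y - 1/2)/243 - log(y + 1/2)/189 + 548*log(y + 4)/1701 - 41*log(y**2 + 2)/243 - 7*sqrt(2)*atan(sqrt(2)*y/2)/243] = (-16*y**3 + 6*y**2 + 6*y)/(12*y**5 + 48*y**4 + 21*y**3 + 84*y**2 - 6*y - 24), which equals f(y).

An antiderivative is F(y) = 5*log(y - 1/2)/243 - log(y + 1/2)/189 + 548*log(y + 4)/1701 - 41*log(y**2 + 2)/243 - 7*sqrt(2)*atan(sqrt(2)*y/2)/243.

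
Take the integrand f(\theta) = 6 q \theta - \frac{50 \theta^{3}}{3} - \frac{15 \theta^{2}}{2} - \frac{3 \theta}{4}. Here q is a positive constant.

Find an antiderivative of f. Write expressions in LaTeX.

Integrate term by term and add the pieces.
Check: d/d\theta[3 q \theta^{2} - \frac{25 \theta^{4}}{6} - \frac{5 \theta^{3}}{2} - \frac{3 \theta^{2}}{8}] = 6 q \theta - \frac{50 \theta^{3}}{3} - \frac{15 \theta^{2}}{2} - \frac{3 \theta}{4} = f(\theta).

An antiderivative is F(\theta) = 3 q \theta^{2} - \frac{25 \theta^{4}}{6} - \frac{5 \theta^{3}}{2} - \frac{3 \theta^{2}}{8}.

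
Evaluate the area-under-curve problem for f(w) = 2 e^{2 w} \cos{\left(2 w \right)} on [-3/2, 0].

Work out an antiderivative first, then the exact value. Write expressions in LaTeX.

Antiderivative: F(w) = \frac{\left(\sin{\left(2 w \right)} + \cos{\left(2 w \right)}\right) e^{2 w}}{2}; value = \frac{\sin{\left(3 \right)}}{2 e^{3}} - \frac{\cos{\left(3 \right)}}{2 e^{3}} + \frac{1}{2}

A candidate is checked by its d/dw: the result must match f(w).
F(w) = \frac{\left(\sin{\left(2 w \right)} + \cos{\left(2 w \right)}\right) e^{2 w}}{2} is an antiderivative of f.
Check: d/dw[\frac{\left(\sin{\left(2 w \right)} + \cos{\left(2 w \right)}\right) e^{2 w}}{2}] = 2 e^{2 w} \cos{\left(2 w \right)} = f(w).
F(0) = \frac{1}{2}; F(-3/2) = \frac{\cos{\left(3 \right)}}{2 e^{3}} - \frac{\sin{\left(3 \right)}}{2 e^{3}}.
Integral = F(0) - F(-3/2) = \frac{\sin{\left(3 \right)}}{2 e^{3}} - \frac{\cos{\left(3 \right)}}{2 e^{3}} + \frac{1}{2}.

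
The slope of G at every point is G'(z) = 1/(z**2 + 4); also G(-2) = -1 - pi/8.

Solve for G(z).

G(z) = atan(z/2)/2 - 1

Any candidate G(z) must reproduce the stated G'(z) exactly.
A general antiderivative is atan(z/2)/2 + C.
The condition gives C = -1 - pi/8 - (-pi/8) = -1.
So G(z) = atan(z/2)/2 - 1.
Check: d/dz[atan(z/2)/2 - 1] = 1/(z**2 + 4) = G'(z).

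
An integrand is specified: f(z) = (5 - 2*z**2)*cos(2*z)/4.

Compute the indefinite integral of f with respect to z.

F(z) = -z**2*sin(2*z)/4 - z*cos(2*z)/4 + 3*sin(2*z)/4 + C

Differentiate the proposed F(z) back; it has to land on f(z) exactly.
Check: d/dz[-z**2*sin(2*z)/4 - z*cos(2*z)/4 + 3*sin(2*z)/4] = -z**2*cos(2*z)/2 + 5*cos(2*z)/4, which equals f(z).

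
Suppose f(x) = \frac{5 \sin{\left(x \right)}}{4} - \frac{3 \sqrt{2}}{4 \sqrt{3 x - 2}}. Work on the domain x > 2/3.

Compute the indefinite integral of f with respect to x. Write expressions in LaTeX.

F(x) = \frac{- 2 \sqrt{2} \sqrt{3 x - 2} - 5 \cos{\left(x \right)}}{4} + C

The integrand splits into summands that can be handled one at a time.
Check: d/dx[\frac{- 2 \sqrt{2} \sqrt{3 x - 2} - 5 \cos{\left(x \right)}}{4}] = \frac{5 \sqrt{3 x - 2} \sin{\left(x \right)} - 3 \sqrt{2}}{4 \sqrt{3 x - 2}}, which equals f(x).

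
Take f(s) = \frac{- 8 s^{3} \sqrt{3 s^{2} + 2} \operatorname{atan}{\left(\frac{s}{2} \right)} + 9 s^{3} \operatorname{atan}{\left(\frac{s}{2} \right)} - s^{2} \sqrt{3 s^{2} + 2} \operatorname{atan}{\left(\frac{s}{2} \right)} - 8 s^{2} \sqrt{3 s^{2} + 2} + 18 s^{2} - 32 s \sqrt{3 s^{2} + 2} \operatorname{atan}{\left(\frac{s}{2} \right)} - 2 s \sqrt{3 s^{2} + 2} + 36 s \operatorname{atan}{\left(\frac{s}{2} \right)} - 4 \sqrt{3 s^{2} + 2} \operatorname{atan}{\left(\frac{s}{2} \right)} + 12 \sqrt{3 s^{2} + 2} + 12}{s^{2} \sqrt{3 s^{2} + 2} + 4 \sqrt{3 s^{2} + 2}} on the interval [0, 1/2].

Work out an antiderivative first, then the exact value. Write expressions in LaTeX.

Antiderivative: F(s) = - 4 s^{2} \operatorname{atan}{\left(\frac{s}{2} \right)} - s \operatorname{atan}{\left(\frac{s}{2} \right)} + 3 \sqrt{3 s^{2} + 2} \operatorname{atan}{\left(\frac{s}{2} \right)} + 6 \operatorname{atan}{\left(\frac{s}{2} \right)}; value = \frac{9 \operatorname{atan}{\left(\frac{1}{4} \right)}}{2} + \frac{3 \sqrt{11} \operatorname{atan}{\left(\frac{1}{4} \right)}}{2}

f has the shape u'v + uv' for u = - 4 s^{2} - s + 3 \sqrt{3 s^{2} + 2} + 6 and v = \operatorname{atan}{\left(\frac{s}{2} \right)} — it is the derivative of the product u*v.
F(s) = - 4 s^{2} \operatorname{atan}{\left(\frac{s}{2} \right)} - s \operatorname{atan}{\left(\frac{s}{2} \right)} + 3 \sqrt{3 s^{2} + 2} \operatorname{atan}{\left(\frac{s}{2} \right)} + 6 \operatorname{atan}{\left(\frac{s}{2} \right)} is an antiderivative of f.
Check: d/ds[- 4 s^{2} \operatorname{atan}{\left(\frac{s}{2} \right)} - s \operatorname{atan}{\left(\frac{s}{2} \right)} + 3 \sqrt{3 s^{2} + 2} \operatorname{atan}{\left(\frac{s}{2} \right)} + 6 \operatorname{atan}{\left(\frac{s}{2} \right)}] = \frac{- 8 s^{3} \sqrt{3 s^{2} + 2} \operatorname{atan}{\left(\frac{s}{2} \right)} + 9 s^{3} \operatorname{atan}{\left(\frac{s}{2} \right)} - s^{2} \sqrt{3 s^{2} + 2} \operatorname{atan}{\left(\frac{s}{2} \right)} - 8 s^{2} \sqrt{3 s^{2} + 2} + 18 s^{2} - 32 s \sqrt{3 s^{2} + 2} \operatorname{atan}{\left(\frac{s}{2} \right)} - 2 s \sqrt{3 s^{2} + 2} + 36 s \operatorname{atan}{\left(\frac{s}{2} \right)} - 4 \sqrt{3 s^{2} + 2} \operatorname{atan}{\left(\frac{s}{2} \right)} + 12 \sqrt{3 s^{2} + 2} + 12}{s^{2} \sqrt{3 s^{2} + 2} + 4 \sqrt{3 s^{2} + 2}} = f(s).
F(1/2) = \frac{9 \operatorname{atan}{\left(\frac{1}{4} \right)}}{2} + \frac{3 \sqrt{11} \operatorname{atan}{\left(\frac{1}{4} \right)}}{2}; F(0) = 0.
Integral = F(1/2) - F(0) = \frac{9 \operatorname{atan}{\left(\frac{1}{4} \right)}}{2} + \frac{3 \sqrt{11} \operatorname{atan}{\left(\frac{1}{4} \right)}}{2}.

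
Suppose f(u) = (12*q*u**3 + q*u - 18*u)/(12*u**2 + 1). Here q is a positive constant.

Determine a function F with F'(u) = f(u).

An antiderivative is F(u) = q*u**2/2 - 3*log(4*u**2 + 1/3)/4.

Differentiate the proposed F(u) back; it has to land on f(u) exactly.
Check: d/du[q*u**2/2 - 3*log(4*u**2 + 1/3)/4] = (12*q*u**3 + q*u - 18*u)/(12*u**2 + 1) = f(u).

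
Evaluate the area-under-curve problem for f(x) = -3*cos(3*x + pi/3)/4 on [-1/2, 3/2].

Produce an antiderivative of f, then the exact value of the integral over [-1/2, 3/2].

Whatever form F(x) takes, F'(x) = f(x) is non-negotiable.
F(x) = -sin(3*x + pi/3)/4 is an antiderivative of f.
Check: d/dx[-sin(3*x + pi/3)/4] = -3*cos(3*x + pi/3)/4 = f(x).
F(3/2) = -sin(pi/3 + 9/2)/4; F(-1/2) = -cos(pi/6 + 3/2)/4.
Integral = F(3/2) - F(-1/2) = cos(pi/6 + 3/2)/4 - sin(pi/3 + 9/2)/4.

Antiderivative: F(x) = -sin(3*x + pi/3)/4; value = cos(pi/6 + 3/2)/4 - sin(pi/3 + 9/2)/4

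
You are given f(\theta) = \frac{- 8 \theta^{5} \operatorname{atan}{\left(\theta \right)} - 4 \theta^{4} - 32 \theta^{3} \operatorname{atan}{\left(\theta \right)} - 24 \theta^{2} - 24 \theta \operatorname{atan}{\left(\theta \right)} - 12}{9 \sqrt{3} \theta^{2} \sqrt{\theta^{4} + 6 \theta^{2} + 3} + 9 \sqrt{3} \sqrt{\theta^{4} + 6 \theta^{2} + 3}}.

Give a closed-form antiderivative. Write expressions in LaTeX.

f has the shape u'v + uv' for u = - \frac{4 \sqrt{\frac{\theta^{4}}{3} + 2 \theta^{2} + 1}}{9} and v = \operatorname{atan}{\left(\theta \right)} — it is the derivative of the product u*v.
Check: d/d\theta[- \frac{4 \sqrt{3} \sqrt{\theta^{4} + 6 \theta^{2} + 3} \operatorname{atan}{\left(\theta \right)}}{27}] = \frac{- 8 \sqrt{3} \theta^{5} \operatorname{atan}{\left(\theta \right)} - 4 \sqrt{3} \theta^{4} - 32 \sqrt{3} \theta^{3} \operatorname{atan}{\left(\theta \right)} - 24 \sqrt{3} \theta^{2} - 24 \sqrt{3} \theta \operatorname{atan}{\left(\theta \right)} - 12 \sqrt{3}}{27 \theta^{2} \sqrt{\theta^{4} + 6 \theta^{2} + 3} + 27 \sqrt{\theta^{4} + 6 \theta^{2} + 3}}, which equals f(\theta).

An antiderivative is F(\theta) = - \frac{4 \sqrt{3} \sqrt{\theta^{4} + 6 \theta^{2} + 3} \operatorname{atan}{\left(\theta \right)}}{27}.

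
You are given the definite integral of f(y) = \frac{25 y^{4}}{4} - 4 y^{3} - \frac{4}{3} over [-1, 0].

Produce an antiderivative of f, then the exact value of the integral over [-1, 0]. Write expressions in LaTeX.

Antiderivative: F(y) = \frac{5 y^{5}}{4} - y^{4} - \frac{4 y}{3}; value = \frac{11}{12}

The integrand splits into summands that can be handled one at a time.
F(y) = \frac{5 y^{5}}{4} - y^{4} - \frac{4 y}{3} is an antiderivative of f.
Check: d/dy[\frac{5 y^{5}}{4} - y^{4} - \frac{4 y}{3}] = \frac{25 y^{4}}{4} - 4 y^{3} - \frac{4}{3} = f(y).
F(0) = 0; F(-1) = - \frac{11}{12}.
Integral = F(0) - F(-1) = \frac{11}{12}.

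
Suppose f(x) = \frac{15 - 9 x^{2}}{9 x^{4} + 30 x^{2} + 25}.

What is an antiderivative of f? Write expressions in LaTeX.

An antiderivative is F(x) = \frac{3 x}{3 x^{2} + 5}.

f has the shape u'v + uv' for u = x and v = \frac{1}{x^{2} + \frac{5}{3}} — it is the derivative of the product u*v.
Check: d/dx[\frac{3 x}{3 x^{2} + 5}] = \frac{15 - 9 x^{2}}{9 x^{4} + 30 x^{2} + 25} = f(x).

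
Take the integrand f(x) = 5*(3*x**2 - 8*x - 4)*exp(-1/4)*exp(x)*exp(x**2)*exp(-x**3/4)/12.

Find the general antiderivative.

f matches the chain-rule pattern g'(h)*h' with inner function h(x) = -x**3/4 + x**2 + x - 1/4; substituting u = h(x) collapses the integral.
Check: d/dx[-5*exp(-1/4)*exp(x)*exp(x**2)*exp(-x**3/4)/3] = (15*x**2*exp(x)*exp(x**2) - 40*x*exp(x)*exp(x**2) - 20*exp(x)*exp(x**2))*exp(-1/4)*exp(-x**3/4)/12, which equals f(x).

F(x) = -5*exp(-1/4)*exp(x)*exp(x**2)*exp(-x**3/4)/3 + C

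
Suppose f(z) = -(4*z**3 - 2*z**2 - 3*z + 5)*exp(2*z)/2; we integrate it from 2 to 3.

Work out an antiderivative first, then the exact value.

Antiderivative: F(z) = -z**3*exp(2*z) + 2*z**2*exp(2*z) - 5*z*exp(2*z)/4 - 5*exp(2*z)/8; value = -107*exp(6)/8 + 25*exp(4)/8

Recognize the product-rule pattern: f = u'v + uv' with u = -z**3 + 2*z**2 - 5*z/4 - 5/8, v = exp(2*z), so integration by parts undoes it.
F(z) = -z**3*exp(2*z) + 2*z**2*exp(2*z) - 5*z*exp(2*z)/4 - 5*exp(2*z)/8 is an antiderivative of f.
Check: d/dz[-z**3*exp(2*z) + 2*z**2*exp(2*z) - 5*z*exp(2*z)/4 - 5*exp(2*z)/8] = -2*z**3*exp(2*z) + z**2*exp(2*z) + 3*z*exp(2*z)/2 - 5*exp(2*z)/2, which equals f(z).
F(3) = -107*exp(6)/8; F(2) = -25*exp(4)/8.
Integral = F(3) - F(2) = -107*exp(6)/8 + 25*exp(4)/8.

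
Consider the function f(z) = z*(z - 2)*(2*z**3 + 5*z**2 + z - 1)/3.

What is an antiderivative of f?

An antiderivative F(z) passes only if d/dz[F] lands on f(z) exactly.
Check: d/dz[z**2*(20*z**4 + 12*z**3 - 135*z**2 - 60*z + 60)/180] = 2*z**5/3 + z**4/3 - 3*z**3 - z**2 + 2*z/3, which equals f(z).

An antiderivative is F(z) = z**2*(20*z**4 + 12*z**3 - 135*z**2 - 60*z + 60)/180.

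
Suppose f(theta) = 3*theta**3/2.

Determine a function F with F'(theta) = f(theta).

For F(theta) to be correct the identity F'(theta) - f(theta) = 0 must hold.
Check: d/dtheta[3*theta**4/8] = 3*theta**3/2 = f(theta).

An antiderivative is F(theta) = 3*theta**4/8.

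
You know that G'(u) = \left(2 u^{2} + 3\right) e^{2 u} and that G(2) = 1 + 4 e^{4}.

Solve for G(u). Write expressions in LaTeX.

G(u) = u^{2} e^{2 u} - u e^{2 u} + 2 e^{2 u} + 1

Recognize the product-rule pattern: G'(u) = v'r + vr' with v = u^{2} - u + 2, r = e^{2 u}, so integration by parts undoes it.
A general antiderivative is \left(u^{2} - u + 2\right) e^{2 u} + C.
The condition gives C = 1 + 4 e^{4} - (4 e^{4}) = 1.
So G(u) = u^{2} e^{2 u} - u e^{2 u} + 2 e^{2 u} + 1.
Check: d/du[u^{2} e^{2 u} - u e^{2 u} + 2 e^{2 u} + 1] = 2 u^{2} e^{2 u} + 3 e^{2 u}, which equals G'(u).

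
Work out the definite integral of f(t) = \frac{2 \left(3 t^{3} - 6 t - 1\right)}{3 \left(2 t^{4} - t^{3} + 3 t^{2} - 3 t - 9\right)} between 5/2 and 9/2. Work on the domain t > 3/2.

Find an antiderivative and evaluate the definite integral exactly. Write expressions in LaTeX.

Antiderivative: F(t) = \frac{\log{\left(t - \frac{3}{2} \right)}}{315} - \frac{\log{\left(t + 1 \right)}}{15} + \frac{67 \log{\left(t^{2} + 3 \right)}}{126} + \frac{\sqrt{3} \operatorname{atan}{\left(\frac{\sqrt{3} t}{3} \right)}}{7}; value = - \frac{67 \log{\left(\frac{37}{4} \right)}}{126} - \frac{\sqrt{3} \operatorname{atan}{\left(\frac{5 \sqrt{3}}{6} \right)}}{7} - \frac{\log{\left(\frac{11}{2} \right)}}{15} + \frac{\log{\left(3 \right)}}{315} + \frac{\log{\left(\frac{7}{2} \right)}}{15} + \frac{\sqrt{3} \operatorname{atan}{\left(\frac{3 \sqrt{3}}{2} \right)}}{7} + \frac{67 \log{\left(\frac{93}{4} \right)}}{126}

The denominator factors as 3 \left(t + 1\right) \left(2 t - 3\right) \left(t^{2} + 3\right); partial fractions split f into directly integrable pieces: \frac{67 t + 27}{63 \left(t^{2} + 3\right)} + \frac{2}{315 \left(2 t - 3\right)} - \frac{1}{15 \left(t + 1\right)}.
F(t) = \frac{\log{\left(t - \frac{3}{2} \right)}}{315} - \frac{\log{\left(t + 1 \right)}}{15} + \frac{67 \log{\left(t^{2} + 3 \right)}}{126} + \frac{\sqrt{3} \operatorname{atan}{\left(\frac{\sqrt{3} t}{3} \right)}}{7} is an antiderivative of f.
Check: d/dt[\frac{\log{\left(t - \frac{3}{2} \right)}}{315} - \frac{\log{\left(t + 1 \right)}}{15} + \frac{67 \log{\left(t^{2} + 3 \right)}}{126} + \frac{\sqrt{3} \operatorname{atan}{\left(\frac{\sqrt{3} t}{3} \right)}}{7}] = \frac{6 t^{3} - 12 t - 2}{6 t^{4} - 3 t^{3} + 9 t^{2} - 9 t - 27}, which equals f(t).
F(9/2) = - \frac{\log{\left(\frac{11}{2} \right)}}{15} + \frac{\log{\left(3 \right)}}{315} + \frac{\sqrt{3} \operatorname{atan}{\left(\frac{3 \sqrt{3}}{2} \right)}}{7} + \frac{67 \log{\left(\frac{93}{4} \right)}}{126}; F(5/2) = - \frac{\log{\left(\frac{7}{2} \right)}}{15} + \frac{\sqrt{3} \operatorname{atan}{\left(\frac{5 \sqrt{3}}{6} \right)}}{7} + \frac{67 \log{\left(\frac{37}{4} \right)}}{126}.
Integral = F(9/2) - F(5/2) = - \frac{67 \log{\left(\frac{37}{4} \right)}}{126} - \frac{\sqrt{3} \operatorname{atan}{\left(\frac{5 \sqrt{3}}{6} \right)}}{7} - \frac{\log{\left(\frac{11}{2} \right)}}{15} + \frac{\log{\left(3 \right)}}{315} + \frac{\log{\left(\frac{7}{2} \right)}}{15} + \frac{\sqrt{3} \operatorname{atan}{\left(\frac{3 \sqrt{3}}{2} \right)}}{7} + \frac{67 \log{\left(\frac{93}{4} \right)}}{126}.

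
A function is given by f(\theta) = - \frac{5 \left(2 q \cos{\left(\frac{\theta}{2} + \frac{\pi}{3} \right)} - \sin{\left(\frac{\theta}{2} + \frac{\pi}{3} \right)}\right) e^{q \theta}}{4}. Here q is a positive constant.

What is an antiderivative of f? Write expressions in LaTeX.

f has the shape u'v + uv' for u = - \frac{5 \cos{\left(\frac{\theta}{2} + \frac{\pi}{3} \right)}}{2} and v = e^{q \theta} — it is the derivative of the product u*v.
Check: d/d\theta[- \frac{5 e^{q \theta} \cos{\left(\frac{\theta}{2} + \frac{\pi}{3} \right)}}{2}] = - \frac{5 q e^{q \theta} \cos{\left(\frac{\theta}{2} + \frac{\pi}{3} \right)}}{2} + \frac{5 e^{q \theta} \sin{\left(\frac{\theta}{2} + \frac{\pi}{3} \right)}}{4}, which equals f(\theta).

An antiderivative is F(\theta) = - \frac{5 e^{q \theta} \cos{\left(\frac{\theta}{2} + \frac{\pi}{3} \right)}}{2}.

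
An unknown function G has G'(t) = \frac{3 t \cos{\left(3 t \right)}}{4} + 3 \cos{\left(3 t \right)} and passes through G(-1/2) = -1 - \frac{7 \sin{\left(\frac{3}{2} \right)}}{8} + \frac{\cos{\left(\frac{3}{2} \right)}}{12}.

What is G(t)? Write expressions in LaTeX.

The integrand splits into summands that can be handled one at a time.
A general antiderivative is \frac{t \sin{\left(3 t \right)}}{4} + \sin{\left(3 t \right)} + \frac{\cos{\left(3 t \right)}}{12} + C.
The condition gives C = -1 - \frac{7 \sin{\left(\frac{3}{2} \right)}}{8} + \frac{\cos{\left(\frac{3}{2} \right)}}{12} - (- \frac{7 \sin{\left(\frac{3}{2} \right)}}{8} + \frac{\cos{\left(\frac{3}{2} \right)}}{12}) = -1.
So G(t) = \frac{t \sin{\left(3 t \right)}}{4} + \sin{\left(3 t \right)} + \frac{\cos{\left(3 t \right)}}{12} - 1.
Check: d/dt[\frac{t \sin{\left(3 t \right)}}{4} + \sin{\left(3 t \right)} + \frac{\cos{\left(3 t \right)}}{12} - 1] = \frac{3 t \cos{\left(3 t \right)}}{4} + 3 \cos{\left(3 t \right)} = G'(t).

G(t) = \frac{t \sin{\left(3 t \right)}}{4} + \sin{\left(3 t \right)} + \frac{\cos{\left(3 t \right)}}{12} - 1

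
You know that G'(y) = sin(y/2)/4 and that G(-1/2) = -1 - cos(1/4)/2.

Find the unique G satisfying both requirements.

Differentiate the proposed G(y) back; it has to land on the given G'(y).
A general antiderivative is -cos(y/2)/2 + C.
The condition gives C = -1 - cos(1/4)/2 - (-cos(1/4)/2) = -1.
So G(y) = -cos(y/2)/2 - 1.
Check: d/dy[-cos(y/2)/2 - 1] = sin(y/2)/4 = G'(y).

G(y) = -cos(y/2)/2 - 1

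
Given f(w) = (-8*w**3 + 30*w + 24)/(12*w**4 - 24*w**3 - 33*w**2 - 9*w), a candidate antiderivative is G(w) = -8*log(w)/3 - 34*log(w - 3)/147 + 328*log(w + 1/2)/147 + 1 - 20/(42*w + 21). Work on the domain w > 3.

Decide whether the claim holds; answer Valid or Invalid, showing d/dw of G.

Valid. The derivative of G reproduces f.

d/dw[G] = (-8*w**3 + 30*w + 24)/(12*w**4 - 24*w**3 - 33*w**2 - 9*w)
This equals f(w) exactly, so the claim holds.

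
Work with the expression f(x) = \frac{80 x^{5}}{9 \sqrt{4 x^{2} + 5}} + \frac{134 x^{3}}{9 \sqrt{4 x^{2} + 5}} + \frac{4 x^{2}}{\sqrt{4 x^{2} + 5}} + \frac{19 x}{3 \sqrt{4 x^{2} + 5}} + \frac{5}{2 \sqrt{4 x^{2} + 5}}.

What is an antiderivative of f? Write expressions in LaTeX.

An antiderivative is F(x) = \frac{4 x^{4} \sqrt{4 x^{2} + 5}}{9} + \frac{x^{2} \sqrt{4 x^{2} + 5}}{2} + \frac{x \sqrt{4 x^{2} + 5}}{2} + \frac{\sqrt{4 x^{2} + 5}}{3}.

Recognize the product-rule pattern: f = u'v + uv' with u = \frac{\sqrt{4 x^{2} + 5}}{3}, v = \frac{4 x^{4}}{3} + \frac{3 x^{2}}{2} + \frac{3 x}{2} + 1, so integration by parts undoes it.
Check: d/dx[\frac{4 x^{4} \sqrt{4 x^{2} + 5}}{9} + \frac{x^{2} \sqrt{4 x^{2} + 5}}{2} + \frac{x \sqrt{4 x^{2} + 5}}{2} + \frac{\sqrt{4 x^{2} + 5}}{3}] = \frac{160 x^{5} + 268 x^{3} + 72 x^{2} + 114 x + 45}{18 \sqrt{4 x^{2} + 5}}, which equals f(x).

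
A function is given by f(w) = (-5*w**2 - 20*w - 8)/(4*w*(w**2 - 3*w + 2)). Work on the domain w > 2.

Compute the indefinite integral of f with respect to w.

The denominator factors as 4*w*(w - 2)*(w - 1); partial fractions split f into directly integrable pieces: 33/(4*(w - 1)) - 17/(2*(w - 2)) - 1/w.
Check: d/dw[-log(w) - 17*log(w - 2)/2 + 33*log(w - 1)/4] = (-5*w**2 - 20*w - 8)/(4*w**3 - 12*w**2 + 8*w), which equals f(w).

F(w) = -log(w) - 17*log(w - 2)/2 + 33*log(w - 1)/4 + C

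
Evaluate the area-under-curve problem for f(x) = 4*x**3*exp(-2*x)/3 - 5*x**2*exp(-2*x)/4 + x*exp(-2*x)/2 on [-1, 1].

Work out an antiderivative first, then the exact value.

f has the shape u'v + uv' for u = -2*x**3/3 - 3*x**2/8 - 5*x/8 - 5/16 and v = exp(-2*x) — it is the derivative of the product u*v.
F(x) = (-32*x**3 - 18*x**2 - 30*x - 15)*exp(-2*x)/48 is an antiderivative of f.
Check: d/dx[(-32*x**3 - 18*x**2 - 30*x - 15)*exp(-2*x)/48] = (16*x**3 - 15*x**2 + 6*x)*exp(-2*x)/12, which equals f(x).
F(1) = -95*exp(-2)/48; F(-1) = 29*exp(2)/48.
Integral = F(1) - F(-1) = -29*exp(2)/48 - 95*exp(-2)/48.

Antiderivative: F(x) = (-32*x**3 - 18*x**2 - 30*x - 15)*exp(-2*x)/48; value = -29*exp(2)/48 - 95*exp(-2)/48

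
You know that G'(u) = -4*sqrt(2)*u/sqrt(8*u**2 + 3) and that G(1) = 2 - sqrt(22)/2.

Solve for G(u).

G'(u) matches the chain-rule pattern g'(h)*h' with inner function h(u) = 4*u**2 + 3/2; substituting w = h(u) collapses the integral.
A general antiderivative is -sqrt(4*u**2 + 3/2) + C.
The condition gives C = 2 - sqrt(22)/2 - (-sqrt(22)/2) = 2.
So G(u) = 2 - sqrt(4*u**2 + 3/2).
Check: d/du[2 - sqrt(4*u**2 + 3/2)] = -4*sqrt(2)*u/sqrt(8*u**2 + 3) = G'(u).

G(u) = 2 - sqrt(4*u**2 + 3/2)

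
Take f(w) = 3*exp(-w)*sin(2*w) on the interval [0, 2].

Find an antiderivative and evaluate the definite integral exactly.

Antiderivative: F(w) = -3*exp(-w)*sin(2*w)/5 - 6*exp(-w)*cos(2*w)/5; value = -3*exp(-2)*sin(4)/5 - 6*exp(-2)*cos(4)/5 + 6/5

Whatever form F(w) takes, F'(w) = f(w) is non-negotiable.
F(w) = -3*exp(-w)*sin(2*w)/5 - 6*exp(-w)*cos(2*w)/5 is an antiderivative of f.
Check: d/dw[-3*exp(-w)*sin(2*w)/5 - 6*exp(-w)*cos(2*w)/5] = 3*exp(-w)*sin(2*w) = f(w).
F(2) = -3*exp(-2)*sin(4)/5 - 6*exp(-2)*cos(4)/5; F(0) = -6/5.
Integral = F(2) - F(0) = -3*exp(-2)*sin(4)/5 - 6*exp(-2)*cos(4)/5 + 6/5.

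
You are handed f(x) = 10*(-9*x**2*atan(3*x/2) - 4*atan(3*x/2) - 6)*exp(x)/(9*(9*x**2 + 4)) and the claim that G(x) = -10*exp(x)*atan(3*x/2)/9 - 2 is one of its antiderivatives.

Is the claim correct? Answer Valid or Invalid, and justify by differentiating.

Valid - the claim checks out under differentiation.

d/dx[G] = (-90*x**2*exp(x)*atan(3*x/2) - 40*exp(x)*atan(3*x/2) - 60*exp(x))/(81*x**2 + 36)
This equals f(x) exactly, so the claim holds.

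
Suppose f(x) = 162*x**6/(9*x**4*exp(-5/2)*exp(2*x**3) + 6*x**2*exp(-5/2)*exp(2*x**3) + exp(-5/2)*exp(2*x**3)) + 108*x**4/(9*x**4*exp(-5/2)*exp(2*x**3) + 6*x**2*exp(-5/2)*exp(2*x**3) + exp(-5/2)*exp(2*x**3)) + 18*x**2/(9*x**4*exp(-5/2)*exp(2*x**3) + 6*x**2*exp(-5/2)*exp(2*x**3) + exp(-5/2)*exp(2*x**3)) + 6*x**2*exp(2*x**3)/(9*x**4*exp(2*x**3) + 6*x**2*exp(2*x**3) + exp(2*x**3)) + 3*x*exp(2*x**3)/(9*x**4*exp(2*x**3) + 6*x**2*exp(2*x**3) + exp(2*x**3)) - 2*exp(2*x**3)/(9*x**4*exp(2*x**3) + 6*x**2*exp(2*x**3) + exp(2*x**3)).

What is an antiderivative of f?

An antiderivative is F(x) = -(18*x**2*exp(5/2)*exp(-2*x**3) + 4*x + 1 + 6*exp(5/2)*exp(-2*x**3))/(2*(3*x**2 + 1)).

Integrate term by term and add the pieces.
Check: d/dx[-(18*x**2*exp(5/2)*exp(-2*x**3) + 4*x + 1 + 6*exp(5/2)*exp(-2*x**3))/(2*(3*x**2 + 1))] = (162*x**6*exp(5/2) + 108*x**4*exp(5/2) + 6*x**2*exp(2*x**3) + 18*x**2*exp(5/2) + 3*x*exp(2*x**3) - 2*exp(2*x**3))/(9*x**4*exp(2*x**3) + 6*x**2*exp(2*x**3) + exp(2*x**3)), which equals f(x).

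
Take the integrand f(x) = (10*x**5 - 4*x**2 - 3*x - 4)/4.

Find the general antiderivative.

F(x) = 5*x**6/12 - x**3/3 - 3*x**2/8 - x + C

Differentiate the proposed F(x) back; it has to land on f(x) exactly.
Check: d/dx[5*x**6/12 - x**3/3 - 3*x**2/8 - x] = 5*x**5/2 - x**2 - 3*x/4 - 1, which equals f(x).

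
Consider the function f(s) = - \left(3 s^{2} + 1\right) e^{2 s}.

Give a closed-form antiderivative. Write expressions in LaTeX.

An antiderivative is F(s) = - \frac{3 s^{2} e^{2 s}}{2} + \frac{3 s e^{2 s}}{2} - \frac{5 e^{2 s}}{4}.

Recognize the product-rule pattern: f = u'v + uv' with u = - \frac{3 s^{2}}{2} + \frac{3 s}{2} - \frac{5}{4}, v = e^{2 s}, so integration by parts undoes it.
Check: d/ds[- \frac{3 s^{2} e^{2 s}}{2} + \frac{3 s e^{2 s}}{2} - \frac{5 e^{2 s}}{4}] = - 3 s^{2} e^{2 s} - e^{2 s}, which equals f(s).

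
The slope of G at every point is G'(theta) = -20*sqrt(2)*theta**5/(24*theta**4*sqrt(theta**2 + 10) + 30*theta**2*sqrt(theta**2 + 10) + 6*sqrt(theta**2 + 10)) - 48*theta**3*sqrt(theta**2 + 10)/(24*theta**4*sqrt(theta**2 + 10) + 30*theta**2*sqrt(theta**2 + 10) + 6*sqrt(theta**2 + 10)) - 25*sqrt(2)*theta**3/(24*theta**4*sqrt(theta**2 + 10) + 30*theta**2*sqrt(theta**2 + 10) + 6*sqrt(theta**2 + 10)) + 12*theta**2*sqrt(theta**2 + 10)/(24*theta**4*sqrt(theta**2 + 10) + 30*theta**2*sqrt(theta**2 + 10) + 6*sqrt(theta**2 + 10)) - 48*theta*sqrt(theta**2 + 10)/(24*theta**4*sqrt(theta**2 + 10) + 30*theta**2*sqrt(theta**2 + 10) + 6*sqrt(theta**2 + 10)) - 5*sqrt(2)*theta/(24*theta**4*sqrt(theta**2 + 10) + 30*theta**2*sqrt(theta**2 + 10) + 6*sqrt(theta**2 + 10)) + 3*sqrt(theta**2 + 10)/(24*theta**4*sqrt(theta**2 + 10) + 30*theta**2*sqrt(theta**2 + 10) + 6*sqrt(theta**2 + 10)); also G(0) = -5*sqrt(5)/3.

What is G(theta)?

G(theta) = sqrt(2)*(-10*sqrt(theta**2 + 10) - 6*sqrt(2)*log(4*theta**2 + 1) + 3*sqrt(2)*atan(theta))/12

The integrand splits into summands that can be handled one at a time.
A general antiderivative is -5*sqrt(theta**2/2 + 5)/3 - log(4*theta**2 + 1) + atan(theta)/2 + C.
The condition gives C = -5*sqrt(5)/3 - (-5*sqrt(5)/3) = 0.
So G(theta) = sqrt(2)*(-10*sqrt(theta**2 + 10) - 6*sqrt(2)*log(4*theta**2 + 1) + 3*sqrt(2)*atan(theta))/12.
Check: d/dtheta[sqrt(2)*(-10*sqrt(theta**2 + 10) - 6*sqrt(2)*log(4*theta**2 + 1) + 3*sqrt(2)*atan(theta))/12] = (-20*sqrt(2)*theta**5 - 48*theta**3*sqrt(theta**2 + 10) - 25*sqrt(2)*theta**3 + 12*theta**2*sqrt(theta**2 + 10) - 48*theta*sqrt(theta**2 + 10) - 5*sqrt(2)*theta + 3*sqrt(theta**2 + 10))/(24*theta**4*sqrt(theta**2 + 10) + 30*theta**2*sqrt(theta**2 + 10) + 6*sqrt(theta**2 + 10)), which equals G'(theta).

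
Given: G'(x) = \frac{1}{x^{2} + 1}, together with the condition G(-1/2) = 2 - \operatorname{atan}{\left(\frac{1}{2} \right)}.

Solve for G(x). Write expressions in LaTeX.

G(x) = \operatorname{atan}{\left(x \right)} + 2

Differentiate the proposed G(x) back; it has to land on the given G'(x).
A general antiderivative is \operatorname{atan}{\left(x \right)} + C.
The condition gives C = 2 - \operatorname{atan}{\left(\frac{1}{2} \right)} - (- \operatorname{atan}{\left(\frac{1}{2} \right)}) = 2.
So G(x) = \operatorname{atan}{\left(x \right)} + 2.
Check: d/dx[\operatorname{atan}{\left(x \right)} + 2] = \frac{1}{x^{2} + 1} = G'(x).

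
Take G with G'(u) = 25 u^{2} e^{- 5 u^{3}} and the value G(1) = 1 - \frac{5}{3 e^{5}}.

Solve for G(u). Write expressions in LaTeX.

G'(u) matches the chain-rule pattern g'(h)*h' with inner function h(u) = - 5 u^{3}; substituting w = h(u) collapses the integral.
A general antiderivative is - \frac{5 e^{- 5 u^{3}}}{3} + C.
The condition gives C = 1 - \frac{5}{3 e^{5}} - (- \frac{5}{3 e^{5}}) = 1.
So G(u) = \frac{\left(3 e^{5 u^{3}} - 5\right) e^{- 5 u^{3}}}{3}.
Check: d/du[\frac{\left(3 e^{5 u^{3}} - 5\right) e^{- 5 u^{3}}}{3}] = 25 u^{2} e^{- 5 u^{3}} = G'(u).

G(u) = \frac{\left(3 e^{5 u^{3}} - 5\right) e^{- 5 u^{3}}}{3}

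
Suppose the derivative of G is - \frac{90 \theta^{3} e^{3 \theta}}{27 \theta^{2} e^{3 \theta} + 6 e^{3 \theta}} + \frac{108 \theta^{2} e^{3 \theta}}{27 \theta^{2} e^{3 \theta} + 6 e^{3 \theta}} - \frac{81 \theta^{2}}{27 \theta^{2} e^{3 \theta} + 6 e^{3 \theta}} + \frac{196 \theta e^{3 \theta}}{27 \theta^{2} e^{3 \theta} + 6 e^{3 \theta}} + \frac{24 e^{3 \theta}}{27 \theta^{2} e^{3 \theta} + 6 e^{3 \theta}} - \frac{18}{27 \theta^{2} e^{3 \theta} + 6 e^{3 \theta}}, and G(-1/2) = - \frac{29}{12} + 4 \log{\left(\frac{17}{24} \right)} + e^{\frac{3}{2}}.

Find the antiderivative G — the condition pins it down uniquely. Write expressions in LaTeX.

Integrate term by term and add the pieces.
A general antiderivative is - \frac{5 \theta^{2}}{3} + 4 \theta + 4 \log{\left(\frac{3 \theta^{2}}{2} + \frac{1}{3} \right)} - \frac{1}{2} + e^{- 3 \theta} + C.
The condition gives C = - \frac{29}{12} + 4 \log{\left(\frac{17}{24} \right)} + e^{\frac{3}{2}} - (- \frac{35}{12} + 4 \log{\left(\frac{17}{24} \right)} + e^{\frac{3}{2}}) = \frac{1}{2}.
So G(\theta) = - \frac{5 \theta^{2}}{3} + 4 \theta + 4 \log{\left(\frac{3 \theta^{2}}{2} + \frac{1}{3} \right)} + e^{- 3 \theta}.
Check: d/d\theta[- \frac{5 \theta^{2}}{3} + 4 \theta + 4 \log{\left(\frac{3 \theta^{2}}{2} + \frac{1}{3} \right)} + e^{- 3 \theta}] = \frac{- 90 \theta^{3} e^{3 \theta} + 108 \theta^{2} e^{3 \theta} - 81 \theta^{2} + 196 \theta e^{3 \theta} + 24 e^{3 \theta} - 18}{27 \theta^{2} e^{3 \theta} + 6 e^{3 \theta}}, which equals G'(\theta).

G(\theta) = - \frac{5 \theta^{2}}{3} + 4 \theta + 4 \log{\left(\frac{3 \theta^{2}}{2} + \frac{1}{3} \right)} + e^{- 3 \theta}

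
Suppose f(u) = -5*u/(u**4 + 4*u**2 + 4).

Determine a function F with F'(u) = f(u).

An antiderivative is F(u) = 5/(2*u**2 + 4).

The substitution w = u**2 + 2 works: f is exactly (dF/dw)*(dw/du) for that inner function.
Check: d/du[5/(2*u**2 + 4)] = -5*u/(u**4 + 4*u**2 + 4) = f(u).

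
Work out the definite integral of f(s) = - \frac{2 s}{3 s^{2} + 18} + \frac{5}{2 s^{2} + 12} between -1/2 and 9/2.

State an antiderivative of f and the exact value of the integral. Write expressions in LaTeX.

Integrate term by term and add the pieces.
F(s) = - \frac{\log{\left(s^{2} + 6 \right)}}{3} + \frac{5 \sqrt{6} \operatorname{atan}{\left(\frac{\sqrt{6} s}{6} \right)}}{12} is an antiderivative of f.
Check: d/ds[- \frac{\log{\left(s^{2} + 6 \right)}}{3} + \frac{5 \sqrt{6} \operatorname{atan}{\left(\frac{\sqrt{6} s}{6} \right)}}{12}] = \frac{15 - 4 s}{6 s^{2} + 36}, which equals f(s).
F(9/2) = - \frac{\log{\left(\frac{105}{4} \right)}}{3} + \frac{5 \sqrt{6} \operatorname{atan}{\left(\frac{3 \sqrt{6}}{4} \right)}}{12}; F(-1/2) = - \frac{\log{\left(\frac{25}{4} \right)}}{3} - \frac{5 \sqrt{6} \operatorname{atan}{\left(\frac{\sqrt{6}}{12} \right)}}{12}.
Integral = F(9/2) - F(-1/2) = - \frac{\log{\left(\frac{105}{4} \right)}}{3} + \frac{5 \sqrt{6} \operatorname{atan}{\left(\frac{\sqrt{6}}{12} \right)}}{12} + \frac{\log{\left(\frac{25}{4} \right)}}{3} + \frac{5 \sqrt{6} \operatorname{atan}{\left(\frac{3 \sqrt{6}}{4} \right)}}{12}.

Antiderivative: F(s) = - \frac{\log{\left(s^{2} + 6 \right)}}{3} + \frac{5 \sqrt{6} \operatorname{atan}{\left(\frac{\sqrt{6} s}{6} \right)}}{12}; value = - \frac{\log{\left(\frac{105}{4} \right)}}{3} + \frac{5 \sqrt{6} \operatorname{atan}{\left(\frac{\sqrt{6}}{12} \right)}}{12} + \frac{\log{\left(\frac{25}{4} \right)}}{3} + \frac{5 \sqrt{6} \operatorname{atan}{\left(\frac{3 \sqrt{6}}{4} \right)}}{12}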